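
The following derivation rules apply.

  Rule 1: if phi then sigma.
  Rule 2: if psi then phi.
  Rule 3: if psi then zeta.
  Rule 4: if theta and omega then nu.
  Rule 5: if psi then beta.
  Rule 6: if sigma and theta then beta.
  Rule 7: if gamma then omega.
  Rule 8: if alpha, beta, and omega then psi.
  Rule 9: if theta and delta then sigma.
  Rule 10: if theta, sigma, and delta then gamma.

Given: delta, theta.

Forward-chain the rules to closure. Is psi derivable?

psi would need alpha, beta, and omega (Rule 8), but alpha is never established.

No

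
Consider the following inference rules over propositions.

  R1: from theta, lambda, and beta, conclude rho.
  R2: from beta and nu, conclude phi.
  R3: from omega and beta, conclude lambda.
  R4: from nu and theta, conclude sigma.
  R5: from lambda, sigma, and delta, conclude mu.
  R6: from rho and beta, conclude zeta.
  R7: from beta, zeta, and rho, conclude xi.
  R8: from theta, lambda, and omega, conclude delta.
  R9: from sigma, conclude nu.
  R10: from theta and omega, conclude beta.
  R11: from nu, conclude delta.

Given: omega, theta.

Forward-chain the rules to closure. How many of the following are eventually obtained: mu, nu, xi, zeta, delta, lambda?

4

From theta and omega, R10 gives beta.
From omega and beta, R3 gives lambda.
theta, lambda, and beta hold, so rho follows (R1).
theta, lambda, and omega hold, so delta follows (R8).
rho and beta hold, so zeta follows (R6).
From beta, zeta, and rho, R7 gives xi.
mu would need lambda, sigma, and delta (R5), but sigma is never established.
nu would need sigma (R9), but sigma is never established.
xi: reached.
zeta: reached.
delta: reached.
lambda: reached.
Reached: xi, zeta, delta, and lambda — 4 of the 6.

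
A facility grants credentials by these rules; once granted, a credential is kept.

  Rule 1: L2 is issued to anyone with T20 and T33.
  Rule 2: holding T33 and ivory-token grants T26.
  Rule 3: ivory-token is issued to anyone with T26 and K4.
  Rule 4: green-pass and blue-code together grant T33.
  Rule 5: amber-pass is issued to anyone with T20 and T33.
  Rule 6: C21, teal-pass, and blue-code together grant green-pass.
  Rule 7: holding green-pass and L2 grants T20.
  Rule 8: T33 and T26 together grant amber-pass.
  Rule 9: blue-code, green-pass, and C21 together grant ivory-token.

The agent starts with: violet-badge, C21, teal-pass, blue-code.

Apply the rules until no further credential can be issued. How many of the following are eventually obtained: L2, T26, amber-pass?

Holding C21, teal-pass, and blue-code grants green-pass (Rule 6).
Holding blue-code, green-pass, and C21 grants ivory-token (Rule 9).
Holding green-pass and blue-code grants T33 (Rule 4).
Holding T33 and ivory-token grants T26 (Rule 2).
Holding T33 and T26 grants amber-pass (Rule 8).
L2 would need T20 and T33 (Rule 1), but T20 is never granted.
T26: reached.
amber-pass: reached.
Reached: T26 and amber-pass — 2 of the 3.

2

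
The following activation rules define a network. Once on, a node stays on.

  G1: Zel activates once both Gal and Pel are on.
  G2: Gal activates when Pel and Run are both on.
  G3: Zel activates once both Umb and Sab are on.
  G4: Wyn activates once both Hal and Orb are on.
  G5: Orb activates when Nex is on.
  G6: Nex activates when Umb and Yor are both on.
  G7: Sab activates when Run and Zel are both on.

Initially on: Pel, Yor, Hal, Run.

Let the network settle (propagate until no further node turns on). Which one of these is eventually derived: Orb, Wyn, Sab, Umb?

Sab

G2: Pel and Run on → Gal on.
G1: Gal and Pel on → Zel on.
Run and Zel are on, so Sab activates (G7).
Wyn would need Hal and Orb (G4), but Orb never turns on. No rule produces Umb, and it is not given. Orb would need Nex (G5), but Nex never turns on.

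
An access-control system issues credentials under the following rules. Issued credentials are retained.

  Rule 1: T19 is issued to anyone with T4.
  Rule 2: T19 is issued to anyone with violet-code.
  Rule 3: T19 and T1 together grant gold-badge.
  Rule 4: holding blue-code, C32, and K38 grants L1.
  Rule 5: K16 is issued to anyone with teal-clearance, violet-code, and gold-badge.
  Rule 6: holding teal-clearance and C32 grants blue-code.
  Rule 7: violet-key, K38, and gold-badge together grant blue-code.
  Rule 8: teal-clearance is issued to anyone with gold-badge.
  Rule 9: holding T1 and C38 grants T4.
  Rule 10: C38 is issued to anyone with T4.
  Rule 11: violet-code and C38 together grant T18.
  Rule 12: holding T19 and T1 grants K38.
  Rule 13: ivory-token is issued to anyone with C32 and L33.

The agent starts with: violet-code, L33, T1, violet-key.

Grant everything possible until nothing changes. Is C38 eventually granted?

No

C38 would need T4 (Rule 10), but T4 is never granted.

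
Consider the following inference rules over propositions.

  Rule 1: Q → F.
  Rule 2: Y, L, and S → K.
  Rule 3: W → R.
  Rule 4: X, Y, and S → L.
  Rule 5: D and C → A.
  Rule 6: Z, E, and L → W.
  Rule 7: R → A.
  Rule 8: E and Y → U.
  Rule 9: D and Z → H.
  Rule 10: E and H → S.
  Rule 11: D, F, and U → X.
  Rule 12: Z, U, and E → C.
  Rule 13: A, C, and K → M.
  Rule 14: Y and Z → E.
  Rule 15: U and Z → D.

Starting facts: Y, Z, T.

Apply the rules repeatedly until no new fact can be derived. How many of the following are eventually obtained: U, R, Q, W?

1

Y and Z hold, so E follows (Rule 14).
From E and Y, Rule 8 gives U.
U: reached.
R would need W (Rule 3), but W is never established.
No rule produces Q, and it is not given.
W would need Z, E, and L (Rule 6), but L is never established.
Reached: U — 1 of the 4.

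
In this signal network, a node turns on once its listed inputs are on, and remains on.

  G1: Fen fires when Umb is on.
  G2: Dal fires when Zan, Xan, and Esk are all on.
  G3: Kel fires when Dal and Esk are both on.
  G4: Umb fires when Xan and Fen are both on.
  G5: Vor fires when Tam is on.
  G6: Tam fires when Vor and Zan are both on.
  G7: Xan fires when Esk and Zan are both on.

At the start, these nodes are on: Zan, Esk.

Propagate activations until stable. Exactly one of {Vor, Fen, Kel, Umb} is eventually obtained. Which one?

G7: Esk and Zan on → Xan on.
Zan, Xan, and Esk are on, so Dal fires (G2).
Dal and Esk are on, so Kel fires (G3).
Vor would need Tam (G5), but Tam never turns on. Fen would need Umb (G1), but Umb never turns on. Umb would need Xan and Fen (G4), but Fen never turns on.

Kel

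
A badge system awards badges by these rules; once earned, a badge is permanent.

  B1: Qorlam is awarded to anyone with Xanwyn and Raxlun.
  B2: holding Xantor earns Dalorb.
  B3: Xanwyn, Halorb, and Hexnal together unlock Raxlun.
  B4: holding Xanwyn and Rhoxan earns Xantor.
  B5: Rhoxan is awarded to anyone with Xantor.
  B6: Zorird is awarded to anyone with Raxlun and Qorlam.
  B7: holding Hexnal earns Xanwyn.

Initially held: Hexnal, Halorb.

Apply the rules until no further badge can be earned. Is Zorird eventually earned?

With Hexnal, Xanwyn is earned (B7).
With Xanwyn, Halorb, and Hexnal, Raxlun is earned (B3).
With Xanwyn and Raxlun, Qorlam is earned (B1).
With Raxlun and Qorlam, Zorird is earned (B6).

Yes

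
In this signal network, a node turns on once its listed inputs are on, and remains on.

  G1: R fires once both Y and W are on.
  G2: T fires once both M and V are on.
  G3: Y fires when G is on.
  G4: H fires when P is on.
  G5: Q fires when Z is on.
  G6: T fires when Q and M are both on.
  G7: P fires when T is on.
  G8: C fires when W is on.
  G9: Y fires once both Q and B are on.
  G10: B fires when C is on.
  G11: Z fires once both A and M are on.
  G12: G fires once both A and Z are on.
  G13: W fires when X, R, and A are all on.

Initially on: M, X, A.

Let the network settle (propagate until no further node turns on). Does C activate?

C would need W (G8), but W never turns on.

No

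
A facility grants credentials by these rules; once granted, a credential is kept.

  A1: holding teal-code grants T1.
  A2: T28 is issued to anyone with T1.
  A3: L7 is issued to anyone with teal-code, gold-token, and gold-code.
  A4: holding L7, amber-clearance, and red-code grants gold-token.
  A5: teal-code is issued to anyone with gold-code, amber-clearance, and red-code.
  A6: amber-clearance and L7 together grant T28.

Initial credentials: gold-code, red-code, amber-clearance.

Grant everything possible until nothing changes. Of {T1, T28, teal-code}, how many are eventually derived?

Holding gold-code, amber-clearance, and red-code grants teal-code (A5).
Holding teal-code grants T1 (A1).
Holding T1 grants T28 (A2).
T1: reached.
T28: reached.
teal-code: reached.
All 3 are reached.

3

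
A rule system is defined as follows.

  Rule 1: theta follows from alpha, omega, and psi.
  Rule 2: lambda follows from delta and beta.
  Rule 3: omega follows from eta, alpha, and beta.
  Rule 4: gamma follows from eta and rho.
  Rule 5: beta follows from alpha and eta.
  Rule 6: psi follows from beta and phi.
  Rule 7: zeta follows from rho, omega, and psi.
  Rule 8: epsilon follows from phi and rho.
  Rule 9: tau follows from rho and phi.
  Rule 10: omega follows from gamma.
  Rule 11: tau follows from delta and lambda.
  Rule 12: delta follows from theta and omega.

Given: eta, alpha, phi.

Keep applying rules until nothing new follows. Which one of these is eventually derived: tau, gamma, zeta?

tau

alpha and eta hold, so beta follows (Rule 5).
From eta, alpha, and beta, Rule 3 gives omega.
beta and phi hold, so psi follows (Rule 6).
alpha, omega, and psi hold, so theta follows (Rule 1).
From theta and omega, Rule 12 gives delta.
From delta and beta, Rule 2 gives lambda.
delta and lambda hold, so tau follows (Rule 11).
gamma would need eta and rho (Rule 4), but rho is never established. zeta would need rho, omega, and psi (Rule 7), but rho is never established.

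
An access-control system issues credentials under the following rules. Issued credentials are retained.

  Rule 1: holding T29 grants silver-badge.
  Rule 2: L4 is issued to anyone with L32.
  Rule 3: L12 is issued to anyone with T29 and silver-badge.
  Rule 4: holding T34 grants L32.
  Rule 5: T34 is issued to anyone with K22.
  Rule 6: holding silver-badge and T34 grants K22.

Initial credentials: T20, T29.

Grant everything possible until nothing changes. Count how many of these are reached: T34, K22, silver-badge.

Holding T29 grants silver-badge (Rule 1).
T34 would need K22 (Rule 5), but K22 is never granted.
K22 would need silver-badge and T34 (Rule 6), but T34 is never granted.
silver-badge: reached.
Reached: silver-badge — 1 of the 3.

1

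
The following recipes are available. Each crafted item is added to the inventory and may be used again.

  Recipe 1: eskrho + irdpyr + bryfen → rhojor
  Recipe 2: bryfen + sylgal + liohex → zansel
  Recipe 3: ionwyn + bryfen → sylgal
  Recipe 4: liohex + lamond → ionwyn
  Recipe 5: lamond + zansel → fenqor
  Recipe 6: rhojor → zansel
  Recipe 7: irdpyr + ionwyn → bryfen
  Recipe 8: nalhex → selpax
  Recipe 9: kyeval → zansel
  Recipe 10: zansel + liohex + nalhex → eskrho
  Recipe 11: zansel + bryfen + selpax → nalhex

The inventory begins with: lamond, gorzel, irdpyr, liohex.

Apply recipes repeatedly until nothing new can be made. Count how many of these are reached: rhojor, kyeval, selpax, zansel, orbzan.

Using Recipe 4, liohex and lamond make ionwyn.
irdpyr + ionwyn → bryfen (Recipe 7).
ionwyn + bryfen → sylgal (Recipe 3).
bryfen + sylgal + liohex → zansel (Recipe 2).
rhojor would need eskrho, irdpyr, and bryfen (Recipe 1), but eskrho is never obtained.
No rule produces kyeval, and it is not given.
selpax would need nalhex (Recipe 8), but nalhex is never obtained.
zansel: reached.
No rule produces orbzan, and it is not given.
Reached: zansel — 1 of the 5.

1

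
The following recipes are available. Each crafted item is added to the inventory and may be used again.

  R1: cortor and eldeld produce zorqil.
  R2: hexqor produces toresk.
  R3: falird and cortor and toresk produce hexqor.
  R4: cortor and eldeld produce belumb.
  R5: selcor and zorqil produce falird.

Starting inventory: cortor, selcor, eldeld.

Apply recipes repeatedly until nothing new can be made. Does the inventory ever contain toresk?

toresk would need hexqor (R2), but hexqor is never obtained.

No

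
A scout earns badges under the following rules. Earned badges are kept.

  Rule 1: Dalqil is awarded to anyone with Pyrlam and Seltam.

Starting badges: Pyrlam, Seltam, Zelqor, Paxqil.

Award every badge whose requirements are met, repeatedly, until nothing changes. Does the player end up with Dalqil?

Yes

With Pyrlam and Seltam, Dalqil is earned (Rule 1).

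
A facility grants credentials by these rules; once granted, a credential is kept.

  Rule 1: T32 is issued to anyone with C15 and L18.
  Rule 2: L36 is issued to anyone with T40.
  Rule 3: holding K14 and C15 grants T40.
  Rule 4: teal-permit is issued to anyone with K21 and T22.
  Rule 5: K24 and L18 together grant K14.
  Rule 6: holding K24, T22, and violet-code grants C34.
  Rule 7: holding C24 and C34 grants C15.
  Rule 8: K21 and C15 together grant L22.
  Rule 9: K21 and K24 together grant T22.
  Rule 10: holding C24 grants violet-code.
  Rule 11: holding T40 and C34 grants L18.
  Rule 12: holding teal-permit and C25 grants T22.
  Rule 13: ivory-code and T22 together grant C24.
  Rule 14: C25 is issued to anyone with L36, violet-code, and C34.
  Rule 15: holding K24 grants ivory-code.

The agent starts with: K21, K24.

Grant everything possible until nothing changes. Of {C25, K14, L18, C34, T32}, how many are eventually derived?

Holding K24 grants ivory-code (Rule 15).
Holding K21 and K24 grants T22 (Rule 9).
Holding ivory-code and T22 grants C24 (Rule 13).
Holding C24 grants violet-code (Rule 10).
Holding K24, T22, and violet-code grants C34 (Rule 6).
C25 would need L36, violet-code, and C34 (Rule 14), but L36 is never granted.
K14 would need K24 and L18 (Rule 5), but L18 is never granted.
L18 would need T40 and C34 (Rule 11), but T40 is never granted.
C34: reached.
T32 would need C15 and L18 (Rule 1), but L18 is never granted.
Reached: C34 — 1 of the 5.

1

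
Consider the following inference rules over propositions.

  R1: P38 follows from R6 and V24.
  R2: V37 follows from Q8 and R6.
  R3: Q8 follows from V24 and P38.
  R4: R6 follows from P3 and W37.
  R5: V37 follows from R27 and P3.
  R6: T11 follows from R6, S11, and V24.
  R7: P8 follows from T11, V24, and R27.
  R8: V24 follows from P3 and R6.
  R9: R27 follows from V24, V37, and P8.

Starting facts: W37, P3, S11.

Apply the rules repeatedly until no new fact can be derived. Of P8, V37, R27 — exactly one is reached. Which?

P3 and W37 hold, so R6 follows (R4).
P3 and R6 hold, so V24 follows (R8).
From R6 and V24, R1 gives P38.
V24 and P38 hold, so Q8 follows (R3).
From Q8 and R6, R2 gives V37.
R27 would need V24, V37, and P8 (R9), but P8 is never established. P8 would need T11, V24, and R27 (R7), but R27 is never established.

V37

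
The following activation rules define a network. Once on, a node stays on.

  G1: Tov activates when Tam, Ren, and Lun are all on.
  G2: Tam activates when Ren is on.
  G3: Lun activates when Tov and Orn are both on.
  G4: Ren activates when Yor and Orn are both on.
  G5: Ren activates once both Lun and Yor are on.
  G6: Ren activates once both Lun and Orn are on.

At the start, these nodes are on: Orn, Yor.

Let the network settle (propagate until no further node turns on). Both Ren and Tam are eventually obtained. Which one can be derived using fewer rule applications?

Ren

Ren: Yor and Orn are on, so Ren activates (G4). [1 rule application]
Tam: Yor and Orn are on, so Ren activates (G4). G2: Ren on → Tam on. [2 rule applications]
Ren needs fewer.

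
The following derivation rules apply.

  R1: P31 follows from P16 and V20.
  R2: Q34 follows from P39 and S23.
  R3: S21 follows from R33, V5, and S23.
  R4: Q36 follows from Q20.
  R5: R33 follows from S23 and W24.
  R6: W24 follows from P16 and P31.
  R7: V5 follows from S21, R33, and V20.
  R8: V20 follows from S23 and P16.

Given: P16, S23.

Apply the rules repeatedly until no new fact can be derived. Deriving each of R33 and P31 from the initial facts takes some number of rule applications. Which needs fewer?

P31: From S23 and P16, R8 gives V20. P16 and V20 hold, so P31 follows (R1). [2 rule applications]
R33: From S23 and P16, R8 gives V20. P16 and V20 hold, so P31 follows (R1). P16 and P31 hold, so W24 follows (R6). From S23 and W24, R5 gives R33. [4 rule applications]
P31 needs fewer.

P31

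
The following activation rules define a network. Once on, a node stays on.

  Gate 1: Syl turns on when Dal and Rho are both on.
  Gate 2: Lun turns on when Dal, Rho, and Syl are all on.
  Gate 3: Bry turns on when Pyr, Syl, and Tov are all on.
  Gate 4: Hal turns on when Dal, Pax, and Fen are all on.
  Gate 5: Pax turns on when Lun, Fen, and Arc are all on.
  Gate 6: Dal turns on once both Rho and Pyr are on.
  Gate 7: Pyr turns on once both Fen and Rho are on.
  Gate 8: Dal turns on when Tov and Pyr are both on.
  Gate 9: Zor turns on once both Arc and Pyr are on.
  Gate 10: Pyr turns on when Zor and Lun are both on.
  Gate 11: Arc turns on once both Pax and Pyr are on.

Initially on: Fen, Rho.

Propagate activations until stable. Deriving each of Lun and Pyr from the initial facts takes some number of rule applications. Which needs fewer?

Pyr

Pyr: Gate 7: Fen and Rho on → Pyr on. [1 rule application]
Lun: Fen and Rho are on, so Pyr turns on (Gate 7). Rho and Pyr are on, so Dal turns on (Gate 6). Dal and Rho are on, so Syl turns on (Gate 1). Gate 2: Dal, Rho, and Syl on → Lun on. [4 rule applications]
Pyr needs fewer.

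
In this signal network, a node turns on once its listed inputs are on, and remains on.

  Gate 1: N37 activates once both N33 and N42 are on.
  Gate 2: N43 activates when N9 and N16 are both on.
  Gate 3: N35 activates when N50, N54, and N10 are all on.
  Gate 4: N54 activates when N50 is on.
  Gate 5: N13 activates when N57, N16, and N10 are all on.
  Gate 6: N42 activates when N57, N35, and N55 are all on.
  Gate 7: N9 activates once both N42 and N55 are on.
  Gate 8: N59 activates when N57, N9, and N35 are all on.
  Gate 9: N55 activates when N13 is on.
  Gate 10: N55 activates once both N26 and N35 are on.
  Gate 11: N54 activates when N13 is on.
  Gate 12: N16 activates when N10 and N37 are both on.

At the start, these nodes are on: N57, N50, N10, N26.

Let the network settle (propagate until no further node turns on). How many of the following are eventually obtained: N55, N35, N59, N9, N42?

5

N50 is on, so N54 activates (Gate 4).
N50, N54, and N10 are on, so N35 activates (Gate 3).
N26 and N35 are on, so N55 activates (Gate 10).
N57, N35, and N55 are on, so N42 activates (Gate 6).
N42 and N55 are on, so N9 activates (Gate 7).
N57, N9, and N35 are on, so N59 activates (Gate 8).
N55: reached.
N35: reached.
N59: reached.
N9: reached.
N42: reached.
All 5 are reached.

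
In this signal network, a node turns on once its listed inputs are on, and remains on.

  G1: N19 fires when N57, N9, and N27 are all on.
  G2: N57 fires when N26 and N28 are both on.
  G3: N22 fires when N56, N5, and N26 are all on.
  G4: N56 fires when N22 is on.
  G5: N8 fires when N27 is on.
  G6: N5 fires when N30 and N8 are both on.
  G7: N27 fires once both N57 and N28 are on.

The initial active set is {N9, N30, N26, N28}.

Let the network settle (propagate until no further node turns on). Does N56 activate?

N56 would need N22 (G4), but N22 never turns on.

No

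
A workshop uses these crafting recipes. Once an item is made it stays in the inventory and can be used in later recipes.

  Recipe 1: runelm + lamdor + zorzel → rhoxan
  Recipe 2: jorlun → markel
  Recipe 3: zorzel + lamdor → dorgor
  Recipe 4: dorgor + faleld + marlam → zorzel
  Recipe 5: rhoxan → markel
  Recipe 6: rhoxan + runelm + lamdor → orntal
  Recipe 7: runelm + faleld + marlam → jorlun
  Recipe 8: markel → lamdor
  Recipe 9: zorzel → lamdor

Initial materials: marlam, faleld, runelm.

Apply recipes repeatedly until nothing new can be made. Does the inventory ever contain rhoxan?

No

rhoxan would need runelm, lamdor, and zorzel (Recipe 1), but zorzel is never obtained.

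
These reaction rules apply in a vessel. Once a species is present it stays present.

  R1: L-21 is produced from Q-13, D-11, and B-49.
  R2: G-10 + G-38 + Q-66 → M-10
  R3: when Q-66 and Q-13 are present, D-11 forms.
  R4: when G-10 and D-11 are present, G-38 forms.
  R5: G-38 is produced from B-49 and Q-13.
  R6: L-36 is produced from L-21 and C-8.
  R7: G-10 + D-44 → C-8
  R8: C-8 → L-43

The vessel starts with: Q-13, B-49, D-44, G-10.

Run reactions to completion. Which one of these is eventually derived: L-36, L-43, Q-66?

L-43

G-10 and D-44 present → C-8 forms (R7).
C-8 present → L-43 forms (R8).
No rule produces Q-66, and it is not given. L-36 would need L-21 and C-8 (R6), but L-21 never forms.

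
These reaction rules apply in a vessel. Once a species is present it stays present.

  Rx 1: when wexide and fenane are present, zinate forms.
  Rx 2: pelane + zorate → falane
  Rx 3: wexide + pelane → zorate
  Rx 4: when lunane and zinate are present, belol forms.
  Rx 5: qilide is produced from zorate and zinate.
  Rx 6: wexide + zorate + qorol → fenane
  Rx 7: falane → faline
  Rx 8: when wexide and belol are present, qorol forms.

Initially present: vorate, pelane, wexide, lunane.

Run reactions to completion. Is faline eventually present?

Yes

wexide and pelane present → zorate forms (Rx 3).
pelane and zorate present → falane forms (Rx 2).
falane present → faline forms (Rx 7).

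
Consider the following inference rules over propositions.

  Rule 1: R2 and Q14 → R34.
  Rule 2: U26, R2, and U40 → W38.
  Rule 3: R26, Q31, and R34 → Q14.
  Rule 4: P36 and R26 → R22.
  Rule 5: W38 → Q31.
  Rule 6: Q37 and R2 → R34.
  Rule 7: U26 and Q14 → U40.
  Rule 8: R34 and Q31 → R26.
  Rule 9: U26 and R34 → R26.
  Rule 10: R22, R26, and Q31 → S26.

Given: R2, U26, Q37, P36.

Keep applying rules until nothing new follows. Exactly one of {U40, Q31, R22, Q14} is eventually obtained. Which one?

From Q37 and R2, Rule 6 gives R34.
From U26 and R34, Rule 9 gives R26.
From P36 and R26, Rule 4 gives R22.
U40 would need U26 and Q14 (Rule 7), but Q14 is never established. Q31 would need W38 (Rule 5), but W38 is never established. Q14 would need R26, Q31, and R34 (Rule 3), but Q31 is never established.

R22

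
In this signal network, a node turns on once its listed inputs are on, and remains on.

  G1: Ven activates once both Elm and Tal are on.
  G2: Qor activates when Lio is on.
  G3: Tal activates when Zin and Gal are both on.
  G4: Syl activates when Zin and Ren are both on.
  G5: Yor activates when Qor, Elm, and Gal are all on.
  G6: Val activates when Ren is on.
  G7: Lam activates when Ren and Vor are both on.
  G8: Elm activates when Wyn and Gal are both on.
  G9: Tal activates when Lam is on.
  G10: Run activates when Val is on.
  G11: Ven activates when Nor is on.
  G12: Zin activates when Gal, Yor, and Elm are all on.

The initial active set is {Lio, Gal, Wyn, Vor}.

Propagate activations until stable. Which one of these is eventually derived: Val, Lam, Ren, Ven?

G8: Wyn and Gal on → Elm on.
G2: Lio on → Qor on.
G5: Qor, Elm, and Gal on → Yor on.
G12: Gal, Yor, and Elm on → Zin on.
Zin and Gal are on, so Tal activates (G3).
G1: Elm and Tal on → Ven on.
Lam would need Ren and Vor (G7), but Ren never turns on. Val would need Ren (G6), but Ren never turns on. No rule produces Ren, and it is not given.

Ven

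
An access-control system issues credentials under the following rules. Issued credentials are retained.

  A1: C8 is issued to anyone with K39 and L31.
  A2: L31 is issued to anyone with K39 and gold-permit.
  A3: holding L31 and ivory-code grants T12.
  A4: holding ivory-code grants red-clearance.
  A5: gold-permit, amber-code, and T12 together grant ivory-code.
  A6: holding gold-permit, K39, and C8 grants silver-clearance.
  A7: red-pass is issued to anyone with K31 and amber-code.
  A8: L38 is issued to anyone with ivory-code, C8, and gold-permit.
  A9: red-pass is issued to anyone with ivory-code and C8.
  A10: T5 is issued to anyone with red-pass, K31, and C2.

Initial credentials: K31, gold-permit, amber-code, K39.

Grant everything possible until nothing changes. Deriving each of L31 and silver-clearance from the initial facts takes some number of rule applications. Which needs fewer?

L31: Holding K39 and gold-permit grants L31 (A2). [1 rule application]
silver-clearance: Holding K39 and gold-permit grants L31 (A2). Holding K39 and L31 grants C8 (A1). Holding gold-permit, K39, and C8 grants silver-clearance (A6). [3 rule applications]
L31 needs fewer.

L31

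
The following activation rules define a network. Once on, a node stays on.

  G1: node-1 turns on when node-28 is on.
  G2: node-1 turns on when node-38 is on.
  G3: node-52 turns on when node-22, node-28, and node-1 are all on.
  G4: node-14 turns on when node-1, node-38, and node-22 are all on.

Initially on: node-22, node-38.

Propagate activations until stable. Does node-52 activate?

node-52 would need node-22, node-28, and node-1 (G3), but node-28 never turns on.

No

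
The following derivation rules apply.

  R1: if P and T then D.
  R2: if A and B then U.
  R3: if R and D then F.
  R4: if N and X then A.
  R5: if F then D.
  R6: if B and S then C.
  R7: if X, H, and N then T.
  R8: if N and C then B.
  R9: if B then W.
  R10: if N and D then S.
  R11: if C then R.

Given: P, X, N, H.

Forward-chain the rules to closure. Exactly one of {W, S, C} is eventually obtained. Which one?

S

From X, H, and N, R7 gives T.
P and T hold, so D follows (R1).
From N and D, R10 gives S.
C would need B and S (R6), but B is never established. W would need B (R9), but B is never established.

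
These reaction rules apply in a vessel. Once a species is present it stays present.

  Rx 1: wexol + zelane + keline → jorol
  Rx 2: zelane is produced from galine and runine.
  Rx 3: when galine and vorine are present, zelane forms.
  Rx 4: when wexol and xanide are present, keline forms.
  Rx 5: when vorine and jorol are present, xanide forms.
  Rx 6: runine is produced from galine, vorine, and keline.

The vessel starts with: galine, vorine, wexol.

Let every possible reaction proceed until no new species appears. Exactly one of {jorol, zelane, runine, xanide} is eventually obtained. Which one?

galine and vorine present → zelane forms (Rx 3).
jorol would need wexol, zelane, and keline (Rx 1), but keline never forms. xanide would need vorine and jorol (Rx 5), but jorol never forms. runine would need galine, vorine, and keline (Rx 6), but keline never forms.

zelane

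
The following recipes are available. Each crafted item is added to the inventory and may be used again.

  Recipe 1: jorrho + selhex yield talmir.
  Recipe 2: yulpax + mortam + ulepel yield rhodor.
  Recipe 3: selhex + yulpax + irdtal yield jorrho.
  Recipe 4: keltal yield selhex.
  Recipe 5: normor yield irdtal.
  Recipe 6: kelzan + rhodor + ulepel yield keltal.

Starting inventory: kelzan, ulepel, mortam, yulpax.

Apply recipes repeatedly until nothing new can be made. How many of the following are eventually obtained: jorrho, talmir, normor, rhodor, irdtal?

1

yulpax + mortam + ulepel → rhodor (Recipe 2).
jorrho would need selhex, yulpax, and irdtal (Recipe 3), but irdtal is never obtained.
talmir would need jorrho and selhex (Recipe 1), but jorrho is never obtained.
No rule produces normor, and it is not given.
rhodor: reached.
irdtal would need normor (Recipe 5), but normor is never obtained.
Reached: rhodor — 1 of the 5.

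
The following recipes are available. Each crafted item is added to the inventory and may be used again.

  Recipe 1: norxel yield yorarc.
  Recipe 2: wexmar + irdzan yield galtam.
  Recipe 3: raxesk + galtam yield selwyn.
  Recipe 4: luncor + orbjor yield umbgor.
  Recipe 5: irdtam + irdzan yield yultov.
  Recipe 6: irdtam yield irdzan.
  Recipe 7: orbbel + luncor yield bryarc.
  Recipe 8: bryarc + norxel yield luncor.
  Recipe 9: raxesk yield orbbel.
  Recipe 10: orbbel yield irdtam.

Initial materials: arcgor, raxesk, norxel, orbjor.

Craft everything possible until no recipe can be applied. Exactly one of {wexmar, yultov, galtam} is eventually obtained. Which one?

yultov

raxesk → orbbel (Recipe 9).
Using Recipe 10, orbbel makes irdtam.
Using Recipe 6, irdtam makes irdzan.
Using Recipe 5, irdtam and irdzan make yultov.
galtam would need wexmar and irdzan (Recipe 2), but wexmar is never obtained. No rule produces wexmar, and it is not given.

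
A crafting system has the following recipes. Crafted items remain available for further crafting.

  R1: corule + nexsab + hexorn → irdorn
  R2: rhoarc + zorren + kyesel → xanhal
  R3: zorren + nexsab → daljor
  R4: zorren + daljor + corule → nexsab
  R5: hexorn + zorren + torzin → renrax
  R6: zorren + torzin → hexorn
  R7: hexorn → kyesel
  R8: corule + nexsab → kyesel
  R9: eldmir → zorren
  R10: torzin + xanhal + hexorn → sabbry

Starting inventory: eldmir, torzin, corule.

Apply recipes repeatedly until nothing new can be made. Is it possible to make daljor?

daljor would need zorren and nexsab (R3), but nexsab is never obtained.

No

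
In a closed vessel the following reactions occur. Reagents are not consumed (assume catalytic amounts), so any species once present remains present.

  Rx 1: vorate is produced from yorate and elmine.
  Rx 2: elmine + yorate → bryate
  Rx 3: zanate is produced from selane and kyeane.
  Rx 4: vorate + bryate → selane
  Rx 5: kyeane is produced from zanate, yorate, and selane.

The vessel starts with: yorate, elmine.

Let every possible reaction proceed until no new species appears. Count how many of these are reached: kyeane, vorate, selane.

elmine and yorate present → bryate forms (Rx 2).
yorate and elmine present → vorate forms (Rx 1).
vorate and bryate present → selane forms (Rx 4).
kyeane would need zanate, yorate, and selane (Rx 5), but zanate never forms.
vorate: reached.
selane: reached.
Reached: vorate and selane — 2 of the 3.

2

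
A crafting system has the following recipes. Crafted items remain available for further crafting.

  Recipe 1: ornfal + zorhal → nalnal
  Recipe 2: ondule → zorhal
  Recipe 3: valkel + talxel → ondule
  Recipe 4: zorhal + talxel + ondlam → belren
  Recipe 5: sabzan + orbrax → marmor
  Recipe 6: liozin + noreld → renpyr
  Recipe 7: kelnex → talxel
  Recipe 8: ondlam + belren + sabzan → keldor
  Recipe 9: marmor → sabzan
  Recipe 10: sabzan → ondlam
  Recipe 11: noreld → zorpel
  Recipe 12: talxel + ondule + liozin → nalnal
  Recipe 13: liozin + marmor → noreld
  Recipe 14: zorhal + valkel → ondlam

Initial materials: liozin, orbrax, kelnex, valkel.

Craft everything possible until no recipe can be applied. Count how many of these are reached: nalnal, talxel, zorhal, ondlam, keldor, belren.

Using Recipe 7, kelnex makes talxel.
valkel + talxel → ondule (Recipe 3).
Using Recipe 2, ondule makes zorhal.
talxel + ondule + liozin → nalnal (Recipe 12).
Using Recipe 14, zorhal and valkel make ondlam.
Using Recipe 4, zorhal, talxel, and ondlam make belren.
nalnal: reached.
talxel: reached.
zorhal: reached.
ondlam: reached.
keldor would need ondlam, belren, and sabzan (Recipe 8), but sabzan is never obtained.
belren: reached.
Reached: nalnal, talxel, zorhal, ondlam, and belren — 5 of the 6.

5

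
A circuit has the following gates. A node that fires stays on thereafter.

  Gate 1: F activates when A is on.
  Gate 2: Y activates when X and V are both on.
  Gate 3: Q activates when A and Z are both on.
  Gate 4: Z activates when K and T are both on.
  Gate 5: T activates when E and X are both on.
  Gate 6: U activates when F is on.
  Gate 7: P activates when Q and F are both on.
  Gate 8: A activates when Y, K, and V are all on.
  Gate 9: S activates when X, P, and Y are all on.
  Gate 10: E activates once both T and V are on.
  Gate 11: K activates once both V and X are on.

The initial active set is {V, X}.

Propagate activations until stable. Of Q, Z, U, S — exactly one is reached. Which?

Gate 11: V and X on → K on.
Gate 2: X and V on → Y on.
Gate 8: Y, K, and V on → A on.
Gate 1: A on → F on.
Gate 6: F on → U on.
Z would need K and T (Gate 4), but T never turns on. Q would need A and Z (Gate 3), but Z never turns on. S would need X, P, and Y (Gate 9), but P never turns on.

U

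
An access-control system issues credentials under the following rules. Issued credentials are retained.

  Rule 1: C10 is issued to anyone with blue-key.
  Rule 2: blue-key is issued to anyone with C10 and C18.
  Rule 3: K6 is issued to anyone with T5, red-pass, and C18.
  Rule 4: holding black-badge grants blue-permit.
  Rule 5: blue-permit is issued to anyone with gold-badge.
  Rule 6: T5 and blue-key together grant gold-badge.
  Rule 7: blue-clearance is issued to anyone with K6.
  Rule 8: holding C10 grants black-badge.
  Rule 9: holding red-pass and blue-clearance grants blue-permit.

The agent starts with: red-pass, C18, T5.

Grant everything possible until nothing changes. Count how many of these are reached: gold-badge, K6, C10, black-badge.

1

Holding T5, red-pass, and C18 grants K6 (Rule 3).
gold-badge would need T5 and blue-key (Rule 6), but blue-key is never granted.
K6: reached.
C10 would need blue-key (Rule 1), but blue-key is never granted.
black-badge would need C10 (Rule 8), but C10 is never granted.
Reached: K6 — 1 of the 4.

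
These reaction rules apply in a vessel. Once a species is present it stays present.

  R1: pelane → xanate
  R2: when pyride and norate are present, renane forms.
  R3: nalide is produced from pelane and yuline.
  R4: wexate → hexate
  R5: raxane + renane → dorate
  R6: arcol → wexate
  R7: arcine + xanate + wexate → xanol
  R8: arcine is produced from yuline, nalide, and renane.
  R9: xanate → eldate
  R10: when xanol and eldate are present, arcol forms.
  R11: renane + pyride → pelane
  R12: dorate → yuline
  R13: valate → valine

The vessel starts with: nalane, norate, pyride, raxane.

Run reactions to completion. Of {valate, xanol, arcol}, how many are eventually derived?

0

No rule produces valate, and it is not given.
xanol would need arcine, xanate, and wexate (R7), but wexate never forms.
arcol would need xanol and eldate (R10), but xanol never forms.
None of the 3 are reached.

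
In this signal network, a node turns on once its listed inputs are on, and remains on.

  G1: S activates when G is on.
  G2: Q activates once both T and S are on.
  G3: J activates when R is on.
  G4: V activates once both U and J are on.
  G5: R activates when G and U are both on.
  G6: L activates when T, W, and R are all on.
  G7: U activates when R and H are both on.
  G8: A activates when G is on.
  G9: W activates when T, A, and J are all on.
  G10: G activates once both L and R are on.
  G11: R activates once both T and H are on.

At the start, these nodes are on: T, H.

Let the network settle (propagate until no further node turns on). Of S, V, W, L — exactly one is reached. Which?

G11: T and H on → R on.
G7: R and H on → U on.
R is on, so J activates (G3).
U and J are on, so V activates (G4).
L would need T, W, and R (G6), but W never turns on. S would need G (G1), but G never turns on. W would need T, A, and J (G9), but A never turns on.

V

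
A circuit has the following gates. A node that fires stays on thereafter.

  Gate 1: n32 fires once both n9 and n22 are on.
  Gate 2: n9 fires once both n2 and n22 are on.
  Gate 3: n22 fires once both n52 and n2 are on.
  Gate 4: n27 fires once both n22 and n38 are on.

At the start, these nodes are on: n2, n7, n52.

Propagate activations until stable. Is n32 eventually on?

Yes

n52 and n2 are on, so n22 fires (Gate 3).
n2 and n22 are on, so n9 fires (Gate 2).
Gate 1: n9 and n22 on → n32 on.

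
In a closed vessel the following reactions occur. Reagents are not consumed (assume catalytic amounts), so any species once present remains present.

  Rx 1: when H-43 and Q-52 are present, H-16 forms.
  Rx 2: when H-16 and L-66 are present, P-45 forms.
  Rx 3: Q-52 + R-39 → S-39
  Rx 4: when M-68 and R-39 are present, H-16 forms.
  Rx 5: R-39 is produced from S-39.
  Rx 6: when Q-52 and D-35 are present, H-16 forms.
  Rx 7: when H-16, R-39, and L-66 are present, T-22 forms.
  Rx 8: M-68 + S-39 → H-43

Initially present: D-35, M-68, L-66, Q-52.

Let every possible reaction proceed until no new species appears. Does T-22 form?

No

T-22 would need H-16, R-39, and L-66 (Rx 7), but R-39 never forms.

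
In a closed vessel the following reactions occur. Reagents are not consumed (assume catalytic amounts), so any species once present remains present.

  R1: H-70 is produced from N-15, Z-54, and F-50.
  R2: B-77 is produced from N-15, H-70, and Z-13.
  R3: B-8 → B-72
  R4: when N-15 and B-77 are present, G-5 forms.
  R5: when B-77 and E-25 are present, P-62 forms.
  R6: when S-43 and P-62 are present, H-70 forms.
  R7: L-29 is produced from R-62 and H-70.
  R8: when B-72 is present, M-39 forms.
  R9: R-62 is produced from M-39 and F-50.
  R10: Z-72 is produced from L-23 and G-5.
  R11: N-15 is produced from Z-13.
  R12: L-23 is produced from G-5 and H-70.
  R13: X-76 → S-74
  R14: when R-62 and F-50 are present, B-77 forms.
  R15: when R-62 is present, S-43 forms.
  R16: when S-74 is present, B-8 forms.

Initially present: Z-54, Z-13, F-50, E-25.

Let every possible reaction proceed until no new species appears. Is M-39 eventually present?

No

M-39 would need B-72 (R8), but B-72 never forms.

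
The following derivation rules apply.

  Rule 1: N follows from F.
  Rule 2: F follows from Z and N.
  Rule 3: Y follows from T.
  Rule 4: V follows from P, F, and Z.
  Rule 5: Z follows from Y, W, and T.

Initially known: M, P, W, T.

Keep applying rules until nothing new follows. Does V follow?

No

V would need P, F, and Z (Rule 4), but F is never established.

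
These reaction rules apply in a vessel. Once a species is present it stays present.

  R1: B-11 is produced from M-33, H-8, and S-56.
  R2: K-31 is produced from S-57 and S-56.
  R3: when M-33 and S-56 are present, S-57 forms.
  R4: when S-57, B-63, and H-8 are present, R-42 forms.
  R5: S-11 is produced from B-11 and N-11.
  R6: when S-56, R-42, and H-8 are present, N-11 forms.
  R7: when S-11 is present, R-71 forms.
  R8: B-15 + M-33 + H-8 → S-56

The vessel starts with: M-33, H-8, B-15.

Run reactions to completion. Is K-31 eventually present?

B-15, M-33, and H-8 present → S-56 forms (R8).
M-33 and S-56 present → S-57 forms (R3).
S-57 and S-56 present → K-31 forms (R2).

Yes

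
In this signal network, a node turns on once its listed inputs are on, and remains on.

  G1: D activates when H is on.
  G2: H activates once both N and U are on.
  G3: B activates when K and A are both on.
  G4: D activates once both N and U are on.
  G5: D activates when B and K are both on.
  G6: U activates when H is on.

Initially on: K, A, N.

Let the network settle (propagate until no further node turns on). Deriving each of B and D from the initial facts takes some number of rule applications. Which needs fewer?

B

B: K and A are on, so B activates (G3). [1 rule application]
D: K and A are on, so B activates (G3). B and K are on, so D activates (G5). [2 rule applications]
B needs fewer.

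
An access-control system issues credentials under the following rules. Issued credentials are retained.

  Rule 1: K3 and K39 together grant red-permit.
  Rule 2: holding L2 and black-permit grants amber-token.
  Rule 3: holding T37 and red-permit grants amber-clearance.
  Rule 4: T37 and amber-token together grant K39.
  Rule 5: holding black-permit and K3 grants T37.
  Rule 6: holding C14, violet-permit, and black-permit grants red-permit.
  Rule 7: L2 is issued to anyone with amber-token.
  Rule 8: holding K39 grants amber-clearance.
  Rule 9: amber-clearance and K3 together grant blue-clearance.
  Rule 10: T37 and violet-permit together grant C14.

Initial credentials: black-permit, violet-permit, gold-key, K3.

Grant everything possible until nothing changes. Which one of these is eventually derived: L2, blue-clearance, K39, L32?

blue-clearance

Holding black-permit and K3 grants T37 (Rule 5).
Holding T37 and violet-permit grants C14 (Rule 10).
Holding C14, violet-permit, and black-permit grants red-permit (Rule 6).
Holding T37 and red-permit grants amber-clearance (Rule 3).
Holding amber-clearance and K3 grants blue-clearance (Rule 9).
K39 would need T37 and amber-token (Rule 4), but amber-token is never granted. L2 would need amber-token (Rule 7), but amber-token is never granted. No rule produces L32, and it is not given.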